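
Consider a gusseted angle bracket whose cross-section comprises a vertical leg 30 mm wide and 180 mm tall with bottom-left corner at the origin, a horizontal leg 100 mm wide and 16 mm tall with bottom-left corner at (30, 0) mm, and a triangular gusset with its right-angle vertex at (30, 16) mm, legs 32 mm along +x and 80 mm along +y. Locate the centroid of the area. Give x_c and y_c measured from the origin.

x_c = 31.53 mm, y_c = 66.84 mm

Part | A | x̄ᵢ | ȳᵢ | A·x̄ᵢ | A·ȳᵢ
vertical leg | 5400.00 | 15.00 | 90.00 | 81000.00 | 486000.00
horizontal leg | 1600.00 | 80.00 | 8.00 | 128000.00 | 12800.00
gusset | 1280.00 | 40.67 | 42.67 | 52053.33 | 54613.33
Σ | 8280.00 |  |  | 261053.33 | 553413.33
x_c = 261053.33 / 8280.00 = 31.53 mm
y_c = 553413.33 / 8280.00 = 66.84 mm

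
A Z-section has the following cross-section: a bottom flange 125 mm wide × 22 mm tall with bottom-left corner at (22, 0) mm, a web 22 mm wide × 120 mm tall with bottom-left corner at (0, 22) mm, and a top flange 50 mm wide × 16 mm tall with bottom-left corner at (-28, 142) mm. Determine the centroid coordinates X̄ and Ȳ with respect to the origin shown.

Part | A | x̄ᵢ | ȳᵢ | A·x̄ᵢ | A·ȳᵢ
bottom flange | 2750.00 | 84.50 | 11.00 | 232375.00 | 30250.00
web | 2640.00 | 11.00 | 82.00 | 29040.00 | 216480.00
top flange | 800.00 | -3.00 | 150.00 | -2400.00 | 120000.00
Σ | 6190.00 |  |  | 259015.00 | 366730.00
X̄ = 259015.00 / 6190.00 = 41.84 mm
Ȳ = 366730.00 / 6190.00 = 59.25 mm

X̄ = 41.84 mm, Ȳ = 59.25 mm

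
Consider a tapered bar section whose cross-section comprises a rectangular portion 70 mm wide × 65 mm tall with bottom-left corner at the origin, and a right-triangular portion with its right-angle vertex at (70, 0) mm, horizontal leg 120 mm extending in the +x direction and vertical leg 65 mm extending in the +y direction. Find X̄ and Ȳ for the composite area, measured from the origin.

Part | A | x̄ᵢ | ȳᵢ | A·x̄ᵢ | A·ȳᵢ
rectangular portion | 4550.00 | 35.00 | 32.50 | 159250.00 | 147875.00
triangular portion | 3900.00 | 110.00 | 21.67 | 429000.00 | 84500.00
Σ | 8450.00 |  |  | 588250.00 | 232375.00
X̄ = 588250.00 / 8450.00 = 69.62 mm
Ȳ = 232375.00 / 8450.00 = 27.50 mm

X̄ = 69.62 mm, Ȳ = 27.50 mm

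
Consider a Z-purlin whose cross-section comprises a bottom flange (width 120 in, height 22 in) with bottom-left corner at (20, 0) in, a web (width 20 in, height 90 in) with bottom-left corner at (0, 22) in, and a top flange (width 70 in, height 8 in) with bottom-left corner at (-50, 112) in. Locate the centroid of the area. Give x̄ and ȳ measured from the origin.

bottom flange: A = 120 × 22 = 2640.00, centroid at (80.00, 11.00).
web: A = 20 × 90 = 1800.00, centroid at (10.00, 67.00).
top flange: A = 70 × 8 = 560.00, centroid at (-15.00, 116.00).
ΣA = 5000.00 in², ΣAx̄ = 220800.00 in³, ΣAȳ = 214600.00 in³.
x̄ = 220800.00/5000.00 = 44.16 in; ȳ = 214600.00/5000.00 = 42.92 in.

x̄ = 44.16 in, ȳ = 42.92 in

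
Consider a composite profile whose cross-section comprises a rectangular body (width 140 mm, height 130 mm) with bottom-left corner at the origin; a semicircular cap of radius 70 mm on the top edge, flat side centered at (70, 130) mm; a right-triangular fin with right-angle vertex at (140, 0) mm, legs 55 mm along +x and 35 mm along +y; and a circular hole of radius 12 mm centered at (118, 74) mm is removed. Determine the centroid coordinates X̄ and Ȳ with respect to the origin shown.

rectangular body: A = 140 × 130 = 18200.00, centroid at (70.00, 65.00).
semicircular top: A = ½π·70² = 7696.90, centroid at (70.00, 159.71).
triangular fin: A = ½·55·35 = 962.50, centroid at (158.33, 11.67).
hole: A = −π·12² = -452.39, centroid at (118.00, 74.00).
ΣA = 26407.01 mm², ΣAX̄ = 1911797.03 mm³, ΣAȲ = 2390016.28 mm³.
X̄ = 1911797.03/26407.01 = 72.40 mm; Ȳ = 2390016.28/26407.01 = 90.51 mm.

X̄ = 72.40 mm, Ȳ = 90.51 mm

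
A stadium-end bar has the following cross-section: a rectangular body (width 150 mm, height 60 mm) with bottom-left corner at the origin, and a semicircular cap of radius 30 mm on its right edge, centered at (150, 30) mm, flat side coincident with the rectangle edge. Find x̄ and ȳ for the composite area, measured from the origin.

Part | A | x̄ᵢ | ȳᵢ | A·x̄ᵢ | A·ȳᵢ
rectangular body | 9000.00 | 75.00 | 30.00 | 675000.00 | 270000.00
semicircular end | 1413.72 | 162.73 | 30.00 | 230057.50 | 42411.50
Σ | 10413.72 |  |  | 905057.50 | 312411.50
x̄ = 905057.50 / 10413.72 = 86.91 mm
ȳ = 312411.50 / 10413.72 = 30.00 mm

x̄ = 86.91 mm, ȳ = 30.00 mm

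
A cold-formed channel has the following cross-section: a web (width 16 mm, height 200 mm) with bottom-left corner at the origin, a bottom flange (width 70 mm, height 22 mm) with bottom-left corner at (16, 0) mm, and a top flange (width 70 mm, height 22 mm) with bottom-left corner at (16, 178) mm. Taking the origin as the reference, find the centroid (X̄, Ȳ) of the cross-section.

web: A = 16 × 200 = 3200.00, centroid at (8.00, 100.00).
bottom flange: A = 70 × 22 = 1540.00, centroid at (51.00, 11.00).
top flange: A = 70 × 22 = 1540.00, centroid at (51.00, 189.00).
ΣA = 6280.00 mm², ΣAX̄ = 182680.00 mm³, ΣAȲ = 628000.00 mm³.
X̄ = 182680.00/6280.00 = 29.09 mm; Ȳ = 628000.00/6280.00 = 100.00 mm.

X̄ = 29.09 mm, Ȳ = 100.00 mm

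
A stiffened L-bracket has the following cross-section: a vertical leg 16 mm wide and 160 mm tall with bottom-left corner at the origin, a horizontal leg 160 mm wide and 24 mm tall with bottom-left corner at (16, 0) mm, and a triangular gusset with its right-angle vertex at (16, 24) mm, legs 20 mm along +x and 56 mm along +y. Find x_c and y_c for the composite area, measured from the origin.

x_c = 57.73 mm, y_c = 39.48 mm

vertical leg: A = 16 × 160 = 2560.00, centroid at (8.00, 80.00).
horizontal leg: A = 160 × 24 = 3840.00, centroid at (96.00, 12.00).
gusset: A = ½·20·56 = 560.00, centroid at (22.67, 42.67).
ΣA = 6960.00 mm²
ΣAx_c = (2560.00)(8.00) + (3840.00)(96.00) + (560.00)(22.67) = 401813.33 mm³
ΣAy_c = (2560.00)(80.00) + (3840.00)(12.00) + (560.00)(42.67) = 274773.33 mm³
x_c = 401813.33 / 6960.00 = 57.73 mm
y_c = 274773.33 / 6960.00 = 39.48 mm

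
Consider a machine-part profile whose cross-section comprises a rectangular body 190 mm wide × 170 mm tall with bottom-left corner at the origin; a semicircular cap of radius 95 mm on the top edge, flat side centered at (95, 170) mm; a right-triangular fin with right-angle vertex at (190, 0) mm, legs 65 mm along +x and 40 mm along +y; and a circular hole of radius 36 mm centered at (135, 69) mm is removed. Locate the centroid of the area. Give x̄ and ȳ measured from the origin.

x̄ = 94.74 mm, ȳ = 125.01 mm

Part | A | x̄ᵢ | ȳᵢ | A·x̄ᵢ | A·ȳᵢ
rectangular body | 32300.00 | 95.00 | 85.00 | 3068500.00 | 2745500.00
semicircular top | 14176.44 | 95.00 | 210.32 | 1346761.50 | 2981577.60
triangular fin | 1300.00 | 211.67 | 13.33 | 275166.67 | 17333.33
hole | -4071.50 | 135.00 | 69.00 | -549653.05 | -280933.78
Σ | 43704.93 |  |  | 4140775.12 | 5463477.15
x̄ = 4140775.12 / 43704.93 = 94.74 mm
ȳ = 5463477.15 / 43704.93 = 125.01 mm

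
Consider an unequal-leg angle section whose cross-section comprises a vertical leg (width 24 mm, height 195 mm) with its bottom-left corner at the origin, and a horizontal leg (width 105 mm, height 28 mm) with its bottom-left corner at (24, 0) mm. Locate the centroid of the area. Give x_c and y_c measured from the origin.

vertical leg: A = 24 × 195 = 4680.00, centroid at (12.00, 97.50).
horizontal leg: A = 105 × 28 = 2940.00, centroid at (76.50, 14.00).
ΣA = 7620.00 mm², ΣAx_c = 281070.00 mm³, ΣAy_c = 497460.00 mm³.
x_c = 281070.00/7620.00 = 36.89 mm; y_c = 497460.00/7620.00 = 65.28 mm.

x_c = 36.89 mm, y_c = 65.28 mm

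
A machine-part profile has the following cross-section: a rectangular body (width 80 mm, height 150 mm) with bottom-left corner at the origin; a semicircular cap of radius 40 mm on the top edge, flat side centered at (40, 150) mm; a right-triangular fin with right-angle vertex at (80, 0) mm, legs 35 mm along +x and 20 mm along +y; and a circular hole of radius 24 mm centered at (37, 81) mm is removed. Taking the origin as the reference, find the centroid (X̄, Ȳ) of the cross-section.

X̄ = 41.80 mm, Ȳ = 90.04 mm

Part | A | x̄ᵢ | ȳᵢ | A·x̄ᵢ | A·ȳᵢ
rectangular body | 12000.00 | 40.00 | 75.00 | 480000.00 | 900000.00
semicircular top | 2513.27 | 40.00 | 166.98 | 100530.96 | 419657.79
triangular fin | 350.00 | 91.67 | 6.67 | 32083.33 | 2333.33
hole | -1809.56 | 37.00 | 81.00 | -66953.62 | -146574.15
Σ | 13053.72 |  |  | 545660.68 | 1175416.97
X̄ = 545660.68 / 13053.72 = 41.80 mm
Ȳ = 1175416.97 / 13053.72 = 90.04 mm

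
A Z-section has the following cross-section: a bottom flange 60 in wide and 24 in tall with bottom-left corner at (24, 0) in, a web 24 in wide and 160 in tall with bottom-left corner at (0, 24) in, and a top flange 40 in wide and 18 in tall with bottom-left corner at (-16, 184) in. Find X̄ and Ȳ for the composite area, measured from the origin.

Part | A | x̄ᵢ | ȳᵢ | A·x̄ᵢ | A·ȳᵢ
bottom flange | 1440.00 | 54.00 | 12.00 | 77760.00 | 17280.00
web | 3840.00 | 12.00 | 104.00 | 46080.00 | 399360.00
top flange | 720.00 | 4.00 | 193.00 | 2880.00 | 138960.00
Σ | 6000.00 |  |  | 126720.00 | 555600.00
X̄ = 126720.00 / 6000.00 = 21.12 in
Ȳ = 555600.00 / 6000.00 = 92.60 in

X̄ = 21.12 in, Ȳ = 92.60 in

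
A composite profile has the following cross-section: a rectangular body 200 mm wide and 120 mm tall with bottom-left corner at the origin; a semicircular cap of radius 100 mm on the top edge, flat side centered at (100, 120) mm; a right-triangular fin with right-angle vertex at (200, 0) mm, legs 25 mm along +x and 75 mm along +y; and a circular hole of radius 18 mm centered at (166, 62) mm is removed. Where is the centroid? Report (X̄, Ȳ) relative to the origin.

rectangular body: A = 200 × 120 = 24000.00, centroid at (100.00, 60.00).
semicircular top: A = ½π·100² = 15707.96, centroid at (100.00, 162.44).
triangular fin: A = ½·25·75 = 937.50, centroid at (208.33, 25.00).
hole: A = −π·18² = -1017.88, centroid at (166.00, 62.00).
ΣA = 39627.59 mm²
ΣAX̄ = (24000.00)(100.00) + (15707.96)(100.00) + (937.50)(208.33) + (-1017.88)(166.00) = 3997141.41 mm³
ΣAȲ = (24000.00)(60.00) + (15707.96)(162.44) + (937.50)(25.00) + (-1017.88)(62.00) = 3951951.45 mm³
X̄ = 3997141.41 / 39627.59 = 100.87 mm
Ȳ = 3951951.45 / 39627.59 = 99.73 mm

X̄ = 100.87 mm, Ȳ = 99.73 mm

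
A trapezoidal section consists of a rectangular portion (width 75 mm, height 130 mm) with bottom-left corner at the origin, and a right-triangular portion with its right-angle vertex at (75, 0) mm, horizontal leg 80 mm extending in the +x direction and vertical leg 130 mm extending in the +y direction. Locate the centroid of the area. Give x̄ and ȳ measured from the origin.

x̄ = 59.82 mm, ȳ = 57.46 mm

Part | A | x̄ᵢ | ȳᵢ | A·x̄ᵢ | A·ȳᵢ
rectangular portion | 9750.00 | 37.50 | 65.00 | 365625.00 | 633750.00
triangular portion | 5200.00 | 101.67 | 43.33 | 528666.67 | 225333.33
Σ | 14950.00 |  |  | 894291.67 | 859083.33
x̄ = 894291.67 / 14950.00 = 59.82 mm
ȳ = 859083.33 / 14950.00 = 57.46 mm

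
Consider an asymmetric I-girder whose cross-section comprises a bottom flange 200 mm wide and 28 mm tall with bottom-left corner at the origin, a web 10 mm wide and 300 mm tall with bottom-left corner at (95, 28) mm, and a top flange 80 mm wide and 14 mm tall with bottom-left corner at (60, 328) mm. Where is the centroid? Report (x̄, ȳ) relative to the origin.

Part | A | x̄ᵢ | ȳᵢ | A·x̄ᵢ | A·ȳᵢ
bottom flange | 5600.00 | 100.00 | 14.00 | 560000.00 | 78400.00
web | 3000.00 | 100.00 | 178.00 | 300000.00 | 534000.00
top flange | 1120.00 | 100.00 | 335.00 | 112000.00 | 375200.00
Σ | 9720.00 |  |  | 972000.00 | 987600.00
x̄ = 972000.00 / 9720.00 = 100.00 mm
ȳ = 987600.00 / 9720.00 = 101.60 mm

x̄ = 100.00 mm, ȳ = 101.60 mm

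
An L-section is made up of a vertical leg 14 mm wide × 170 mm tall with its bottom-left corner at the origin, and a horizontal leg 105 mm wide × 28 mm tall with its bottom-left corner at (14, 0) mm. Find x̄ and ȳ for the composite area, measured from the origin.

Part | A | x̄ᵢ | ȳᵢ | A·x̄ᵢ | A·ȳᵢ
vertical leg | 2380.00 | 7.00 | 85.00 | 16660.00 | 202300.00
horizontal leg | 2940.00 | 66.50 | 14.00 | 195510.00 | 41160.00
Σ | 5320.00 |  |  | 212170.00 | 243460.00
x̄ = 212170.00 / 5320.00 = 39.88 mm
ȳ = 243460.00 / 5320.00 = 45.76 mm

x̄ = 39.88 mm, ȳ = 45.76 mm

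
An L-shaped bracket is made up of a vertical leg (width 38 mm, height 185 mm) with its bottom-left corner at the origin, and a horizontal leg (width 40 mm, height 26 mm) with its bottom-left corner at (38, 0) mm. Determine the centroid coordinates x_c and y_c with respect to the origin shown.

x_c = 24.03 mm, y_c = 82.25 mm

vertical leg: A = 38 × 185 = 7030.00, centroid at (19.00, 92.50).
horizontal leg: A = 40 × 26 = 1040.00, centroid at (58.00, 13.00).
ΣA = 8070.00 mm², ΣAx_c = 193890.00 mm³, ΣAy_c = 663795.00 mm³.
x_c = 193890.00/8070.00 = 24.03 mm; y_c = 663795.00/8070.00 = 82.25 mm.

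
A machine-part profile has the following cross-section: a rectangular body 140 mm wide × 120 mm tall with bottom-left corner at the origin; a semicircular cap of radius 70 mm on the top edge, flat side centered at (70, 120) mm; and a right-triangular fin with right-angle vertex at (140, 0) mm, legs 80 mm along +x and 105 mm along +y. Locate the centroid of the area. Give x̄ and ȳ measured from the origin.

x̄ = 84.15 mm, ȳ = 80.40 mm

Part | A | x̄ᵢ | ȳᵢ | A·x̄ᵢ | A·ȳᵢ
rectangular body | 16800.00 | 70.00 | 60.00 | 1176000.00 | 1008000.00
semicircular top | 7696.90 | 70.00 | 149.71 | 538783.14 | 1152294.91
triangular fin | 4200.00 | 166.67 | 35.00 | 700000.00 | 147000.00
Σ | 28696.90 |  |  | 2414783.14 | 2307294.91
x̄ = 2414783.14 / 28696.90 = 84.15 mm
ȳ = 2307294.91 / 28696.90 = 80.40 mm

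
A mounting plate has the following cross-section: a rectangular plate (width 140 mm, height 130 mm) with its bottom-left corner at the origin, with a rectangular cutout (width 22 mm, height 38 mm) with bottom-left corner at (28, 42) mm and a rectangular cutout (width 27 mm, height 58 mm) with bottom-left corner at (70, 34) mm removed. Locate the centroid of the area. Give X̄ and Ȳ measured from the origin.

plate: A = 140 × 130 = 18200.00, centroid at (70.00, 65.00).
hole 1: A = −(22 × 38) = -836.00, centroid at (39.00, 61.00).
hole 2: A = −(27 × 58) = -1566.00, centroid at (83.50, 63.00).
ΣA = 15798.00 mm², ΣAX̄ = 1110635.00 mm³, ΣAȲ = 1033346.00 mm³.
X̄ = 1110635.00/15798.00 = 70.30 mm; Ȳ = 1033346.00/15798.00 = 65.41 mm.

X̄ = 70.30 mm, Ȳ = 65.41 mm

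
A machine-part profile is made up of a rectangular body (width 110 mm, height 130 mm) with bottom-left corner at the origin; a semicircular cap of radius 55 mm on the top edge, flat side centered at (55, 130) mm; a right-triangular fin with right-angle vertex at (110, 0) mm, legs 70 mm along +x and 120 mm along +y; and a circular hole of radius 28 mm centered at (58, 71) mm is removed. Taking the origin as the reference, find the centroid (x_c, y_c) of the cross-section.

x_c = 70.47 mm, y_c = 79.43 mm

rectangular body: A = 110 × 130 = 14300.00, centroid at (55.00, 65.00).
semicircular top: A = ½π·55² = 4751.66, centroid at (55.00, 153.34).
triangular fin: A = ½·70·120 = 4200.00, centroid at (133.33, 40.00).
hole: A = −π·28² = -2463.01, centroid at (58.00, 71.00).
ΣA = 20788.65 mm²
ΣAx_c = (14300.00)(55.00) + (4751.66)(55.00) + (4200.00)(133.33) + (-2463.01)(58.00) = 1464986.74 mm³
ΣAy_c = (14300.00)(65.00) + (4751.66)(153.34) + (4200.00)(40.00) + (-2463.01)(71.00) = 1651258.71 mm³
x_c = 1464986.74 / 20788.65 = 70.47 mm
y_c = 1651258.71 / 20788.65 = 79.43 mm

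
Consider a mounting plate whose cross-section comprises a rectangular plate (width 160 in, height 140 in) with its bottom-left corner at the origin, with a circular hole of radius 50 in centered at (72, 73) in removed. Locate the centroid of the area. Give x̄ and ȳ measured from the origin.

plate: A = 160 × 140 = 22400.00, centroid at (80.00, 70.00).
hole: A = −π·50² = -7853.98, centroid at (72.00, 73.00).
ΣA = 14546.02 in², ΣAx̄ = 1226513.32 in³, ΣAȳ = 994659.34 in³.
x̄ = 1226513.32/14546.02 = 84.32 in; ȳ = 994659.34/14546.02 = 68.38 in.

x̄ = 84.32 in, ȳ = 68.38 in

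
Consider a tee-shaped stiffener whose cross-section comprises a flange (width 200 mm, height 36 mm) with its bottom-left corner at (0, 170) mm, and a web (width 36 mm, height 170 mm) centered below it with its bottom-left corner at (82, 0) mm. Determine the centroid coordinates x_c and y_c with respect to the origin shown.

web: A = 36 × 170 = 6120.00, centroid at (100.00, 85.00).
flange: A = 200 × 36 = 7200.00, centroid at (100.00, 188.00).
ΣA = 13320.00 mm², ΣAx_c = 1332000.00 mm³, ΣAy_c = 1873800.00 mm³.
x_c = 1332000.00/13320.00 = 100.00 mm; y_c = 1873800.00/13320.00 = 140.68 mm.

x_c = 100.00 mm, y_c = 140.68 mm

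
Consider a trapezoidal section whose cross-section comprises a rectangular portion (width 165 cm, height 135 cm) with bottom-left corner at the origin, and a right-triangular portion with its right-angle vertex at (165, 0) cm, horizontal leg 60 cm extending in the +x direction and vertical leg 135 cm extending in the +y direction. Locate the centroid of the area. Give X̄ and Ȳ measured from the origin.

X̄ = 98.27 cm, Ȳ = 64.04 cm

rectangular portion: A = 165 × 135 = 22275.00, centroid at (82.50, 67.50).
triangular portion: A = ½·60·135 = 4050.00, centroid at (185.00, 45.00).
ΣA = 26325.00 cm², ΣAX̄ = 2586937.50 cm³, ΣAȲ = 1685812.50 cm³.
X̄ = 2586937.50/26325.00 = 98.27 cm; Ȳ = 1685812.50/26325.00 = 64.04 cm.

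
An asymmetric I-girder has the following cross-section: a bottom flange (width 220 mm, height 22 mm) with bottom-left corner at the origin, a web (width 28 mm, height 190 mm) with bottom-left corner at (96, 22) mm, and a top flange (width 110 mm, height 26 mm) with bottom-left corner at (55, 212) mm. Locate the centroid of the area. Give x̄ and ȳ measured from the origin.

bottom flange: A = 220 × 22 = 4840.00, centroid at (110.00, 11.00).
web: A = 28 × 190 = 5320.00, centroid at (110.00, 117.00).
top flange: A = 110 × 26 = 2860.00, centroid at (110.00, 225.00).
ΣA = 13020.00 mm²
ΣAx̄ = (4840.00)(110.00) + (5320.00)(110.00) + (2860.00)(110.00) = 1432200.00 mm³
ΣAȳ = (4840.00)(11.00) + (5320.00)(117.00) + (2860.00)(225.00) = 1319180.00 mm³
x̄ = 1432200.00 / 13020.00 = 110.00 mm
ȳ = 1319180.00 / 13020.00 = 101.32 mm

x̄ = 110.00 mm, ȳ = 101.32 mm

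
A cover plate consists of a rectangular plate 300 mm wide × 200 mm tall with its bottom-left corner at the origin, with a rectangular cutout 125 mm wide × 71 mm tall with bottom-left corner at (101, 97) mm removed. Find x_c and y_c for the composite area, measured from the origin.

plate: A = 300 × 200 = 60000.00, centroid at (150.00, 100.00).
hole: A = −(125 × 71) = -8875.00, centroid at (163.50, 132.50).
ΣA = 51125.00 mm², ΣAx_c = 7548937.50 mm³, ΣAy_c = 4824062.50 mm³.
x_c = 7548937.50/51125.00 = 147.66 mm; y_c = 4824062.50/51125.00 = 94.36 mm.

x_c = 147.66 mm, y_c = 94.36 mm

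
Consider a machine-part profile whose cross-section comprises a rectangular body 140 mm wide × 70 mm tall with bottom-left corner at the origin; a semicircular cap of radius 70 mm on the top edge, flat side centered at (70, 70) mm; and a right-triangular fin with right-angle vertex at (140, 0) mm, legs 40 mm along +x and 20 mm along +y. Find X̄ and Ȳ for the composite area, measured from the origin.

rectangular body: A = 140 × 70 = 9800.00, centroid at (70.00, 35.00).
semicircular top: A = ½π·70² = 7696.90, centroid at (70.00, 99.71).
triangular fin: A = ½·40·20 = 400.00, centroid at (153.33, 6.67).
ΣA = 17896.90 mm²
ΣAX̄ = (9800.00)(70.00) + (7696.90)(70.00) + (400.00)(153.33) = 1286116.47 mm³
ΣAȲ = (9800.00)(35.00) + (7696.90)(99.71) + (400.00)(6.67) = 1113116.47 mm³
X̄ = 1286116.47 / 17896.90 = 71.86 mm
Ȳ = 1113116.47 / 17896.90 = 62.20 mm

X̄ = 71.86 mm, Ȳ = 62.20 mm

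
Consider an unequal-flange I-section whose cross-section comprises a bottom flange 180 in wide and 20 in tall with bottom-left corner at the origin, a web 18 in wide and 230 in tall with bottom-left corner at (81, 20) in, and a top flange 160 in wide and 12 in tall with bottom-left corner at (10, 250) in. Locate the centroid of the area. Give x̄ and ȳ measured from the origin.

Part | A | x̄ᵢ | ȳᵢ | A·x̄ᵢ | A·ȳᵢ
bottom flange | 3600.00 | 90.00 | 10.00 | 324000.00 | 36000.00
web | 4140.00 | 90.00 | 135.00 | 372600.00 | 558900.00
top flange | 1920.00 | 90.00 | 256.00 | 172800.00 | 491520.00
Σ | 9660.00 |  |  | 869400.00 | 1086420.00
x̄ = 869400.00 / 9660.00 = 90.00 in
ȳ = 1086420.00 / 9660.00 = 112.47 in

x̄ = 90.00 in, ȳ = 112.47 in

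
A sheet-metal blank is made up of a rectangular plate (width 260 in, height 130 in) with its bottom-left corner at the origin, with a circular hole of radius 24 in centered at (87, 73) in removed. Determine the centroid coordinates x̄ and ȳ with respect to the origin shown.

x̄ = 132.43 in, ȳ = 64.55 in

plate: A = 260 × 130 = 33800.00, centroid at (130.00, 65.00).
hole: A = −π·24² = -1809.56, centroid at (87.00, 73.00).
ΣA = 31990.44 in², ΣAx̄ = 4236568.51 in³, ΣAȳ = 2064902.31 in³.
x̄ = 4236568.51/31990.44 = 132.43 in; ȳ = 2064902.31/31990.44 = 64.55 in.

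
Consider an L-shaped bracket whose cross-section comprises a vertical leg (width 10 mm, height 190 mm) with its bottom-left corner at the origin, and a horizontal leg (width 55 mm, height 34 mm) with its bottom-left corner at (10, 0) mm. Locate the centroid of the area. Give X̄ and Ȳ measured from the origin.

Part | A | x̄ᵢ | ȳᵢ | A·x̄ᵢ | A·ȳᵢ
vertical leg | 1900.00 | 5.00 | 95.00 | 9500.00 | 180500.00
horizontal leg | 1870.00 | 37.50 | 17.00 | 70125.00 | 31790.00
Σ | 3770.00 |  |  | 79625.00 | 212290.00
X̄ = 79625.00 / 3770.00 = 21.12 mm
Ȳ = 212290.00 / 3770.00 = 56.31 mm

X̄ = 21.12 mm, Ȳ = 56.31 mm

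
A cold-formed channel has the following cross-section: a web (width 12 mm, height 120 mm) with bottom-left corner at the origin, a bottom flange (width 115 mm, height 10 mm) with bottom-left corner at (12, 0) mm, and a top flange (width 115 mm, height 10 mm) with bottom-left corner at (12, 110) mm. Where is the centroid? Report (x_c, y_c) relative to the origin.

x_c = 45.05 mm, y_c = 60.00 mm

web: A = 12 × 120 = 1440.00, centroid at (6.00, 60.00).
bottom flange: A = 115 × 10 = 1150.00, centroid at (69.50, 5.00).
top flange: A = 115 × 10 = 1150.00, centroid at (69.50, 115.00).
ΣA = 3740.00 mm²
ΣAx_c = (1440.00)(6.00) + (1150.00)(69.50) + (1150.00)(69.50) = 168490.00 mm³
ΣAy_c = (1440.00)(60.00) + (1150.00)(5.00) + (1150.00)(115.00) = 224400.00 mm³
x_c = 168490.00 / 3740.00 = 45.05 mm
y_c = 224400.00 / 3740.00 = 60.00 mm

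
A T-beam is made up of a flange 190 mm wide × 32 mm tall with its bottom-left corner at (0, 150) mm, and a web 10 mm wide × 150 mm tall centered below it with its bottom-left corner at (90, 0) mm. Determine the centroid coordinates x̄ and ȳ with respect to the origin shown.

web: A = 10 × 150 = 1500.00, centroid at (95.00, 75.00).
flange: A = 190 × 32 = 6080.00, centroid at (95.00, 166.00).
ΣA = 7580.00 mm²
ΣAx̄ = (1500.00)(95.00) + (6080.00)(95.00) = 720100.00 mm³
ΣAȳ = (1500.00)(75.00) + (6080.00)(166.00) = 1121780.00 mm³
x̄ = 720100.00 / 7580.00 = 95.00 mm
ȳ = 1121780.00 / 7580.00 = 147.99 mm

x̄ = 95.00 mm, ȳ = 147.99 mm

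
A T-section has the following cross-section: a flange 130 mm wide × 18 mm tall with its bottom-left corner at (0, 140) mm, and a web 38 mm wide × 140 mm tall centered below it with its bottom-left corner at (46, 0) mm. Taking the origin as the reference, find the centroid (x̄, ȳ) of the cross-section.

web: A = 38 × 140 = 5320.00, centroid at (65.00, 70.00).
flange: A = 130 × 18 = 2340.00, centroid at (65.00, 149.00).
ΣA = 7660.00 mm²
ΣAx̄ = (5320.00)(65.00) + (2340.00)(65.00) = 497900.00 mm³
ΣAȳ = (5320.00)(70.00) + (2340.00)(149.00) = 721060.00 mm³
x̄ = 497900.00 / 7660.00 = 65.00 mm
ȳ = 721060.00 / 7660.00 = 94.13 mm

x̄ = 65.00 mm, ȳ = 94.13 mm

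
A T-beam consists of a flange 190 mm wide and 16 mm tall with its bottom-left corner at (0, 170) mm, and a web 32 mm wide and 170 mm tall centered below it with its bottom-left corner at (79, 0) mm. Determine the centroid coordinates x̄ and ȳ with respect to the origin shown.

x̄ = 95.00 mm, ȳ = 118.34 mm

web: A = 32 × 170 = 5440.00, centroid at (95.00, 85.00).
flange: A = 190 × 16 = 3040.00, centroid at (95.00, 178.00).
ΣA = 8480.00 mm², ΣAx̄ = 805600.00 mm³, ΣAȳ = 1003520.00 mm³.
x̄ = 805600.00/8480.00 = 95.00 mm; ȳ = 1003520.00/8480.00 = 118.34 mm.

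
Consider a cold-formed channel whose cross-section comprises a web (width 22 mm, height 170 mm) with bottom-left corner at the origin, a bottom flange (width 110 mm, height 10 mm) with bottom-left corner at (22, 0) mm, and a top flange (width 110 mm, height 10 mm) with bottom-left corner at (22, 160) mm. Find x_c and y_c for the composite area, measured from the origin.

x_c = 35.44 mm, y_c = 85.00 mm

web: A = 22 × 170 = 3740.00, centroid at (11.00, 85.00).
bottom flange: A = 110 × 10 = 1100.00, centroid at (77.00, 5.00).
top flange: A = 110 × 10 = 1100.00, centroid at (77.00, 165.00).
ΣA = 5940.00 mm²
ΣAx_c = (3740.00)(11.00) + (1100.00)(77.00) + (1100.00)(77.00) = 210540.00 mm³
ΣAy_c = (3740.00)(85.00) + (1100.00)(5.00) + (1100.00)(165.00) = 504900.00 mm³
x_c = 210540.00 / 5940.00 = 35.44 mm
y_c = 504900.00 / 5940.00 = 85.00 mm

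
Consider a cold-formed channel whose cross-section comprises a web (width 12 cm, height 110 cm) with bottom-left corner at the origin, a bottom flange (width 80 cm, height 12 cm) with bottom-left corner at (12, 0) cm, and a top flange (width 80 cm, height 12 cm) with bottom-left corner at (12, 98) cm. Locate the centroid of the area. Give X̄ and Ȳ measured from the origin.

X̄ = 33.26 cm, Ȳ = 55.00 cm

Part | A | x̄ᵢ | ȳᵢ | A·x̄ᵢ | A·ȳᵢ
web | 1320.00 | 6.00 | 55.00 | 7920.00 | 72600.00
bottom flange | 960.00 | 52.00 | 6.00 | 49920.00 | 5760.00
top flange | 960.00 | 52.00 | 104.00 | 49920.00 | 99840.00
Σ | 3240.00 |  |  | 107760.00 | 178200.00
X̄ = 107760.00 / 3240.00 = 33.26 cm
Ȳ = 178200.00 / 3240.00 = 55.00 cm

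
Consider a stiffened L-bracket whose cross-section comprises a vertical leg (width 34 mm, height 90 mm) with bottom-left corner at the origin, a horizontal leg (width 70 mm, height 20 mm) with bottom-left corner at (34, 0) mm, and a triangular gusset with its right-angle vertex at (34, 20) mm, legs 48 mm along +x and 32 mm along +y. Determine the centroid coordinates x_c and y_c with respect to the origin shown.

x_c = 35.77 mm, y_c = 33.52 mm

vertical leg: A = 34 × 90 = 3060.00, centroid at (17.00, 45.00).
horizontal leg: A = 70 × 20 = 1400.00, centroid at (69.00, 10.00).
gusset: A = ½·48·32 = 768.00, centroid at (50.00, 30.67).
ΣA = 5228.00 mm², ΣAx_c = 187020.00 mm³, ΣAy_c = 175252.00 mm³.
x_c = 187020.00/5228.00 = 35.77 mm; y_c = 175252.00/5228.00 = 33.52 mm.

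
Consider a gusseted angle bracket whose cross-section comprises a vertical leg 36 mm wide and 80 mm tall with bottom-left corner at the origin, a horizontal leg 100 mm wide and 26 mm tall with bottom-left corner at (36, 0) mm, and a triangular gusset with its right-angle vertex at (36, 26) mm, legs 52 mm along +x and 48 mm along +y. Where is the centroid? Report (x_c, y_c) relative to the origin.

x_c = 50.83 mm, y_c = 29.94 mm

Part | A | x̄ᵢ | ȳᵢ | A·x̄ᵢ | A·ȳᵢ
vertical leg | 2880.00 | 18.00 | 40.00 | 51840.00 | 115200.00
horizontal leg | 2600.00 | 86.00 | 13.00 | 223600.00 | 33800.00
gusset | 1248.00 | 53.33 | 42.00 | 66560.00 | 52416.00
Σ | 6728.00 |  |  | 342000.00 | 201416.00
x_c = 342000.00 / 6728.00 = 50.83 mm
y_c = 201416.00 / 6728.00 = 29.94 mm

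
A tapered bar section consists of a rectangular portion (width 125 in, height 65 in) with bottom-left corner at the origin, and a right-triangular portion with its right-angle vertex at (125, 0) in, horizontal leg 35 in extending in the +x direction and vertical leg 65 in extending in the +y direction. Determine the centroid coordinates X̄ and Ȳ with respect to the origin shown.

X̄ = 71.61 in, Ȳ = 31.17 in

rectangular portion: A = 125 × 65 = 8125.00, centroid at (62.50, 32.50).
triangular portion: A = ½·35·65 = 1137.50, centroid at (136.67, 21.67).
ΣA = 9262.50 in², ΣAX̄ = 663270.83 in³, ΣAȲ = 288708.33 in³.
X̄ = 663270.83/9262.50 = 71.61 in; Ȳ = 288708.33/9262.50 = 31.17 in.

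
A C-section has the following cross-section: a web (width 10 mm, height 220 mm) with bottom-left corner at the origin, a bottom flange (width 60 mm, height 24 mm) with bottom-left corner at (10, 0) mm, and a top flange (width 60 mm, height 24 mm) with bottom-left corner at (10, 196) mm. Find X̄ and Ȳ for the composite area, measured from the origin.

web: A = 10 × 220 = 2200.00, centroid at (5.00, 110.00).
bottom flange: A = 60 × 24 = 1440.00, centroid at (40.00, 12.00).
top flange: A = 60 × 24 = 1440.00, centroid at (40.00, 208.00).
ΣA = 5080.00 mm², ΣAX̄ = 126200.00 mm³, ΣAȲ = 558800.00 mm³.
X̄ = 126200.00/5080.00 = 24.84 mm; Ȳ = 558800.00/5080.00 = 110.00 mm.

X̄ = 24.84 mm, Ȳ = 110.00 mm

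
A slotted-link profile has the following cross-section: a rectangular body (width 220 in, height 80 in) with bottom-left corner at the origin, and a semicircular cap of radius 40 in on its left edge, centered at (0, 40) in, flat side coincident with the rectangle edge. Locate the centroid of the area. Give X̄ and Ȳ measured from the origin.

X̄ = 94.13 in, Ȳ = 40.00 in

rectangular body: A = 220 × 80 = 17600.00, centroid at (110.00, 40.00).
semicircular end: A = ½π·40² = 2513.27, centroid at (-16.98, 40.00).
ΣA = 20113.27 in², ΣAX̄ = 1893333.33 in³, ΣAȲ = 804530.96 in³.
X̄ = 1893333.33/20113.27 = 94.13 in; Ȳ = 804530.96/20113.27 = 40.00 in.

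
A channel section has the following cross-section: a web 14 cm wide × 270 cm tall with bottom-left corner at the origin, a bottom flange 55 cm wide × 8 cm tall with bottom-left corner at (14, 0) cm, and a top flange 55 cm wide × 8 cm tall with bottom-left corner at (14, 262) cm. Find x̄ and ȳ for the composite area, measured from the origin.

web: A = 14 × 270 = 3780.00, centroid at (7.00, 135.00).
bottom flange: A = 55 × 8 = 440.00, centroid at (41.50, 4.00).
top flange: A = 55 × 8 = 440.00, centroid at (41.50, 266.00).
ΣA = 4660.00 cm²
ΣAx̄ = (3780.00)(7.00) + (440.00)(41.50) + (440.00)(41.50) = 62980.00 cm³
ΣAȳ = (3780.00)(135.00) + (440.00)(4.00) + (440.00)(266.00) = 629100.00 cm³
x̄ = 62980.00 / 4660.00 = 13.52 cm
ȳ = 629100.00 / 4660.00 = 135.00 cm

x̄ = 13.52 cm, ȳ = 135.00 cm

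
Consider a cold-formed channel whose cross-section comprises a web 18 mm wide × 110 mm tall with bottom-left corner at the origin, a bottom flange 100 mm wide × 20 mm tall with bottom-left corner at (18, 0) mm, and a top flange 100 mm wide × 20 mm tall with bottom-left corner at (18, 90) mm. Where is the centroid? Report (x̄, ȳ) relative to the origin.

x̄ = 48.46 mm, ȳ = 55.00 mm

web: A = 18 × 110 = 1980.00, centroid at (9.00, 55.00).
bottom flange: A = 100 × 20 = 2000.00, centroid at (68.00, 10.00).
top flange: A = 100 × 20 = 2000.00, centroid at (68.00, 100.00).
ΣA = 5980.00 mm², ΣAx̄ = 289820.00 mm³, ΣAȳ = 328900.00 mm³.
x̄ = 289820.00/5980.00 = 48.46 mm; ȳ = 328900.00/5980.00 = 55.00 mm.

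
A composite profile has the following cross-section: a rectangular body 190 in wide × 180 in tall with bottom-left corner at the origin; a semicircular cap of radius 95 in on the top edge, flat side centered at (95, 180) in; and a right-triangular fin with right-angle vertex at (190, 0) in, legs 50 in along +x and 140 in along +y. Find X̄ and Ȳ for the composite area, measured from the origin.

rectangular body: A = 190 × 180 = 34200.00, centroid at (95.00, 90.00).
semicircular top: A = ½π·95² = 14176.44, centroid at (95.00, 220.32).
triangular fin: A = ½·50·140 = 3500.00, centroid at (206.67, 46.67).
ΣA = 51876.44 in², ΣAX̄ = 5319094.83 in³, ΣAȲ = 6364675.30 in³.
X̄ = 5319094.83/51876.44 = 102.53 in; Ȳ = 6364675.30/51876.44 = 122.69 in.

X̄ = 102.53 in, Ȳ = 122.69 in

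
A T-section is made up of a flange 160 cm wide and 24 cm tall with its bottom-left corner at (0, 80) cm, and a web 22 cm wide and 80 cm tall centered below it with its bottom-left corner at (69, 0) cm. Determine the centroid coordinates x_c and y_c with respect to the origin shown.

web: A = 22 × 80 = 1760.00, centroid at (80.00, 40.00).
flange: A = 160 × 24 = 3840.00, centroid at (80.00, 92.00).
ΣA = 5600.00 cm²
ΣAx_c = (1760.00)(80.00) + (3840.00)(80.00) = 448000.00 cm³
ΣAy_c = (1760.00)(40.00) + (3840.00)(92.00) = 423680.00 cm³
x_c = 448000.00 / 5600.00 = 80.00 cm
y_c = 423680.00 / 5600.00 = 75.66 cm

x_c = 80.00 cm, y_c = 75.66 cm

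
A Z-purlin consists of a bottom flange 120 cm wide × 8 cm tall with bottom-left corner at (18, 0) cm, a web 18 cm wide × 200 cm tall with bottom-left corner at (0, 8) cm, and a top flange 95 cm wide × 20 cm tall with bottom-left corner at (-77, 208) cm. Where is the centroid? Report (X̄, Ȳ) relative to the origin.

X̄ = 7.93 cm, Ȳ = 124.90 cm

bottom flange: A = 120 × 8 = 960.00, centroid at (78.00, 4.00).
web: A = 18 × 200 = 3600.00, centroid at (9.00, 108.00).
top flange: A = 95 × 20 = 1900.00, centroid at (-29.50, 218.00).
ΣA = 6460.00 cm², ΣAX̄ = 51230.00 cm³, ΣAȲ = 806840.00 cm³.
X̄ = 51230.00/6460.00 = 7.93 cm; Ȳ = 806840.00/6460.00 = 124.90 cm.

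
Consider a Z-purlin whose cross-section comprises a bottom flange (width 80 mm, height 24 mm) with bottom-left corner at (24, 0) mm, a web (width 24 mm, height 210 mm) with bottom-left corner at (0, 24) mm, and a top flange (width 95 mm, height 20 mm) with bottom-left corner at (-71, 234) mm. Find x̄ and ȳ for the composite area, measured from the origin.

bottom flange: A = 80 × 24 = 1920.00, centroid at (64.00, 12.00).
web: A = 24 × 210 = 5040.00, centroid at (12.00, 129.00).
top flange: A = 95 × 20 = 1900.00, centroid at (-23.50, 244.00).
ΣA = 8860.00 mm²
ΣAx̄ = (1920.00)(64.00) + (5040.00)(12.00) + (1900.00)(-23.50) = 138710.00 mm³
ΣAȳ = (1920.00)(12.00) + (5040.00)(129.00) + (1900.00)(244.00) = 1136800.00 mm³
x̄ = 138710.00 / 8860.00 = 15.66 mm
ȳ = 1136800.00 / 8860.00 = 128.31 mm

x̄ = 15.66 mm, ȳ = 128.31 mm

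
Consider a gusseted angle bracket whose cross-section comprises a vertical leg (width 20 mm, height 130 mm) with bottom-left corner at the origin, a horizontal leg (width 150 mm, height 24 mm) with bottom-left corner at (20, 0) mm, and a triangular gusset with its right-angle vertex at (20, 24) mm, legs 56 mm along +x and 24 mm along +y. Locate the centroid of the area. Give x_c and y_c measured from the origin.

vertical leg: A = 20 × 130 = 2600.00, centroid at (10.00, 65.00).
horizontal leg: A = 150 × 24 = 3600.00, centroid at (95.00, 12.00).
gusset: A = ½·56·24 = 672.00, centroid at (38.67, 32.00).
ΣA = 6872.00 mm², ΣAx_c = 393984.00 mm³, ΣAy_c = 233704.00 mm³.
x_c = 393984.00/6872.00 = 57.33 mm; y_c = 233704.00/6872.00 = 34.01 mm.

x_c = 57.33 mm, y_c = 34.01 mm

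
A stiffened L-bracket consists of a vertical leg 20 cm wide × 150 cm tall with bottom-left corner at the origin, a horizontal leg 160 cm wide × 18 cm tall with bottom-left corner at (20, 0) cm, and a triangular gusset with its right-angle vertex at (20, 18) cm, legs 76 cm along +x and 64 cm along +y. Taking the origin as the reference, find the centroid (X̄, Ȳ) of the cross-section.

X̄ = 51.52 cm, Ȳ = 41.70 cm

vertical leg: A = 20 × 150 = 3000.00, centroid at (10.00, 75.00).
horizontal leg: A = 160 × 18 = 2880.00, centroid at (100.00, 9.00).
gusset: A = ½·76·64 = 2432.00, centroid at (45.33, 39.33).
ΣA = 8312.00 cm², ΣAX̄ = 428250.67 cm³, ΣAȲ = 346578.67 cm³.
X̄ = 428250.67/8312.00 = 51.52 cm; Ȳ = 346578.67/8312.00 = 41.70 cm.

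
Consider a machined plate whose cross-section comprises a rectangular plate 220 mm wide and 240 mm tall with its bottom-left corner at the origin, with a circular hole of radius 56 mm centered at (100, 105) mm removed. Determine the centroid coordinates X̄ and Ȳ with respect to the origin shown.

X̄ = 112.29 mm, Ȳ = 123.44 mm

Part | A | x̄ᵢ | ȳᵢ | A·x̄ᵢ | A·ȳᵢ
plate | 52800.00 | 110.00 | 120.00 | 5808000.00 | 6336000.00
hole | -9852.03 | 100.00 | 105.00 | -985203.46 | -1034463.63
Σ | 42947.97 |  |  | 4822796.54 | 5301536.37
X̄ = 4822796.54 / 42947.97 = 112.29 mm
Ȳ = 5301536.37 / 42947.97 = 123.44 mm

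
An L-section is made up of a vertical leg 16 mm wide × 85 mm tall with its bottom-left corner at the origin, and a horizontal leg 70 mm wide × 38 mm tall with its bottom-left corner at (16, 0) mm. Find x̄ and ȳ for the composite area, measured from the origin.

x̄ = 36.45 mm, ȳ = 26.95 mm

Part | A | x̄ᵢ | ȳᵢ | A·x̄ᵢ | A·ȳᵢ
vertical leg | 1360.00 | 8.00 | 42.50 | 10880.00 | 57800.00
horizontal leg | 2660.00 | 51.00 | 19.00 | 135660.00 | 50540.00
Σ | 4020.00 |  |  | 146540.00 | 108340.00
x̄ = 146540.00 / 4020.00 = 36.45 mm
ȳ = 108340.00 / 4020.00 = 26.95 mm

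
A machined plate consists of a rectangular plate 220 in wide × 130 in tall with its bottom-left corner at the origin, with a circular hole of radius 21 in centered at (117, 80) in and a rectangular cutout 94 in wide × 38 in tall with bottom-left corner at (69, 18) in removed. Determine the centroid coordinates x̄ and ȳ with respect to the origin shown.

Part | A | x̄ᵢ | ȳᵢ | A·x̄ᵢ | A·ȳᵢ
plate | 28600.00 | 110.00 | 65.00 | 3146000.00 | 1859000.00
hole 1 | -1385.44 | 117.00 | 80.00 | -162096.76 | -110835.39
hole 2 | -3572.00 | 116.00 | 37.00 | -414352.00 | -132164.00
Σ | 23642.56 |  |  | 2569551.24 | 1616000.61
x̄ = 2569551.24 / 23642.56 = 108.68 in
ȳ = 1616000.61 / 23642.56 = 68.35 in

x̄ = 108.68 in, ȳ = 68.35 in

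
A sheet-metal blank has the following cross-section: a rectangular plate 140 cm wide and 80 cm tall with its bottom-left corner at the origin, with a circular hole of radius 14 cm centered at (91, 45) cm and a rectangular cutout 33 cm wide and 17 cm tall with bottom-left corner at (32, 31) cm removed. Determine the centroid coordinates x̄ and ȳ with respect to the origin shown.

Part | A | x̄ᵢ | ȳᵢ | A·x̄ᵢ | A·ȳᵢ
plate | 11200.00 | 70.00 | 40.00 | 784000.00 | 448000.00
hole 1 | -615.75 | 91.00 | 45.00 | -56033.45 | -27708.85
hole 2 | -561.00 | 48.50 | 39.50 | -27208.50 | -22159.50
Σ | 10023.25 |  |  | 700758.05 | 398131.65
x̄ = 700758.05 / 10023.25 = 69.91 cm
ȳ = 398131.65 / 10023.25 = 39.72 cm

x̄ = 69.91 cm, ȳ = 39.72 cm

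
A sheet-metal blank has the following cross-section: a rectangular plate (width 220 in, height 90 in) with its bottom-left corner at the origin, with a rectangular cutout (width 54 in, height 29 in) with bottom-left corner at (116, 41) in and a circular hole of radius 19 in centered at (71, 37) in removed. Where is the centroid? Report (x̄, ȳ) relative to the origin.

x̄ = 109.56 in, ȳ = 44.57 in

plate: A = 220 × 90 = 19800.00, centroid at (110.00, 45.00).
hole 1: A = −(54 × 29) = -1566.00, centroid at (143.00, 55.50).
hole 2: A = −π·19² = -1134.11, centroid at (71.00, 37.00).
ΣA = 17099.89 in², ΣAx̄ = 1873539.84 in³, ΣAȳ = 762124.75 in³.
x̄ = 1873539.84/17099.89 = 109.56 in; ȳ = 762124.75/17099.89 = 44.57 in.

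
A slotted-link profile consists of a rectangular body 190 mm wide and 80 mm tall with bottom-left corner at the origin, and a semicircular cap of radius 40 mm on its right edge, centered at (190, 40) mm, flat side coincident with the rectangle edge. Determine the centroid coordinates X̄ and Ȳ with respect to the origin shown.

Part | A | x̄ᵢ | ȳᵢ | A·x̄ᵢ | A·ȳᵢ
rectangular body | 15200.00 | 95.00 | 40.00 | 1444000.00 | 608000.00
semicircular end | 2513.27 | 206.98 | 40.00 | 520188.75 | 100530.96
Σ | 17713.27 |  |  | 1964188.75 | 708530.96
X̄ = 1964188.75 / 17713.27 = 110.89 mm
Ȳ = 708530.96 / 17713.27 = 40.00 mm

X̄ = 110.89 mm, Ȳ = 40.00 mm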